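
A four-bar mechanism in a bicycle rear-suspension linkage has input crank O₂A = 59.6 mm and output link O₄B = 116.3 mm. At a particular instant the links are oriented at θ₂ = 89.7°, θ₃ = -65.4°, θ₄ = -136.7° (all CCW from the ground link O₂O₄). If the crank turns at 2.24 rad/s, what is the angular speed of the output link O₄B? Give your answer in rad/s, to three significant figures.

ω₂ = 2.24 rad/s
Differentiating the loop-closure r₂e^{iθ₂}+r₃e^{iθ₃}=r₁+r₄e^{iθ₄} gives r₂ω₂e^{iθ₂}+r₃ω₃e^{iθ₃}=r₄ω₄e^{iθ₄}.
Eliminating the other unknown: ω₄ = r₂ω₂ sin(θ₂−θ₃) / [r₄ sin(θ₄−θ₃)].
Numerator sine = +0.42104; denominator sine = -0.94721.
Result = 0.0596·2.24·(+0.42104) / (0.1163·(-0.94721)) = -0.51025 rad/s; magnitude 0.51025 rad/s.

0.510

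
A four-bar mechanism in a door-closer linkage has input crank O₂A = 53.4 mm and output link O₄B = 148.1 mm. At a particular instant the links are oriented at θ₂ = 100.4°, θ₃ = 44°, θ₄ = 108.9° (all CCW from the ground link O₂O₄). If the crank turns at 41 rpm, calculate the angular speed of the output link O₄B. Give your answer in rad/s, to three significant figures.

1.42

ω₂ = 4.294 rad/s (from 41 rpm).
Differentiating the loop-closure r₂e^{iθ₂}+r₃e^{iθ₃}=r₁+r₄e^{iθ₄} gives r₂ω₂e^{iθ₂}+r₃ω₃e^{iθ₃}=r₄ω₄e^{iθ₄}.
Eliminating the other unknown: ω₄ = r₂ω₂ sin(θ₂−θ₃) / [r₄ sin(θ₄−θ₃)].
Numerator sine = +0.83292; denominator sine = +0.90557.
Result = 0.0534·4.294·(+0.83292) / (0.1481·(+0.90557)) = +1.4239 rad/s; magnitude 1.4239 rad/s.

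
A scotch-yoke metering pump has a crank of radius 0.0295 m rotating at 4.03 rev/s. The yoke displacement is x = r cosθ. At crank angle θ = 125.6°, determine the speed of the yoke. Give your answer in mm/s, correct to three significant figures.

607

ω = 25.32 rad/s (from 4.03 rev/s).
x = r cosθ ⇒ ẋ = −rω sinθ.
|v| = rω|sinθ| = 0.0295·25.32·|sin 125.6°| = 0.60737 m/s = 607.37 mm/s.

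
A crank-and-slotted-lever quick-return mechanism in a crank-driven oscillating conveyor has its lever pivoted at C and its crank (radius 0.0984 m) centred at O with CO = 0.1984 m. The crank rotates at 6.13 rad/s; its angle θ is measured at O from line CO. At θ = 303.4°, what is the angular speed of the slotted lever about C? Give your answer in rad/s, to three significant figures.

1.78

ω = 6.13 rad/s
Crank pin A relative to C: A = (d + r cosθ, r sinθ); lever angle φ = atan2(r sinθ, d + r cosθ).
Differentiating tanφ: φ̇ = rω(d cosθ + r)/(d² + r² + 2dr cosθ).
d² + r² + 2dr cosθ = |CA|² = 0.0705387 m²;  d cosθ + r = +0.20762 m.
|ω_lever| = |0.0984·6.13·+0.20762| / 0.0705387 = 1.7754 rad/s.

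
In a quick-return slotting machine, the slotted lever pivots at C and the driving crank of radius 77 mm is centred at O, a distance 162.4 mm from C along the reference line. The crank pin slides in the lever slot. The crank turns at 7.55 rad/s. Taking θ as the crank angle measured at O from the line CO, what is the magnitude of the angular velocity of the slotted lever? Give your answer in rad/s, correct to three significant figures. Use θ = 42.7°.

ω = 7.55 rad/s
Crank pin A relative to C: A = (d + r cosθ, r sinθ); lever angle φ = atan2(r sinθ, d + r cosθ).
Differentiating tanφ: φ̇ = rω(d cosθ + r)/(d² + r² + 2dr cosθ).
d² + r² + 2dr cosθ = |CA|² = 0.0506827 m²;  d cosθ + r = +0.19635 m.
|ω_lever| = |0.077·7.55·+0.19635| / 0.0506827 = 2.2522 rad/s.

2.25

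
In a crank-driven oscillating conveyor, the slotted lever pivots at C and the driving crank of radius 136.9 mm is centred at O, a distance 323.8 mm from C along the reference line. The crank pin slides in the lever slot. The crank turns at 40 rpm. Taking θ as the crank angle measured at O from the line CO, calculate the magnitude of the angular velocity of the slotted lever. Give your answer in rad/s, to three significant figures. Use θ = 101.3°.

ω = 4.189 rad/s (from 40 rpm).
Crank pin A relative to C: A = (d + r cosθ, r sinθ); lever angle φ = atan2(r sinθ, d + r cosθ).
Differentiating tanφ: φ̇ = rω(d cosθ + r)/(d² + r² + 2dr cosθ).
d² + r² + 2dr cosθ = |CA|² = 0.106216 m²;  d cosθ + r = +0.073453 m.
|ω_lever| = |0.1369·4.189·+0.073453| / 0.106216 = 0.39656 rad/s.

0.397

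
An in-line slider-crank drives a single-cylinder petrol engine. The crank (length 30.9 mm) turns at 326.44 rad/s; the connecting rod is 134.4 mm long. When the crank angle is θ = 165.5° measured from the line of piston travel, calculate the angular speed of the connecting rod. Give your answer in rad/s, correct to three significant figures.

72.8

ω = 326.4 rad/s
The rod makes angle φ with the slider axis where L sinφ = r sinθ; differentiating, L cosφ·φ̇ = r ω cosθ.
L cosφ = √(L² − r² sin²θ) = 0.13418 m.
|ω_rod| = r ω |cosθ| / √(L² − r² sin²θ) = 0.0309·326.4·0.96815/0.13418 = 72.782 rad/s.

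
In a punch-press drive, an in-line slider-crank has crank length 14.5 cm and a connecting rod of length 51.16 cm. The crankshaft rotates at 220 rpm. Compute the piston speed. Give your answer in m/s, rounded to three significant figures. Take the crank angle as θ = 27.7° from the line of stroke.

ω = 2π·220/60 = 23.04 rad/s
For an in-line slider-crank, x = r cosθ + √(L² − r² sin²θ), so v = −rω sinθ·[1 + r cosθ/√(L² − r² sin²θ)].
With r = 0.145 m, L = 0.5116 m, θ = 27.7°: √(L² − r² sin²θ) = 0.50714 m.
v = −0.145·23.04·0.46484·[1 + 0.145·0.88539/0.50714] = -1.9459 m/s.
|v| = 1.9459 m/s.

1.95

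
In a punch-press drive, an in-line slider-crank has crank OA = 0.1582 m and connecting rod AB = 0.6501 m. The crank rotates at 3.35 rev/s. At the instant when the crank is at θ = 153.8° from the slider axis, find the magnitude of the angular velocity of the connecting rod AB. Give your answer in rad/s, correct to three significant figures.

ω = 21.05 rad/s (converted from 3.35 rev/s).
The rod makes angle φ with the slider axis where L sinφ = r sinθ; differentiating, L cosφ·φ̇ = r ω cosθ.
L cosφ = √(L² − r² sin²θ) = 0.64634 m.
|ω_rod| = r ω |cosθ| / √(L² − r² sin²θ) = 0.1582·21.05·0.89726/0.64634 = 4.6226 rad/s.

4.62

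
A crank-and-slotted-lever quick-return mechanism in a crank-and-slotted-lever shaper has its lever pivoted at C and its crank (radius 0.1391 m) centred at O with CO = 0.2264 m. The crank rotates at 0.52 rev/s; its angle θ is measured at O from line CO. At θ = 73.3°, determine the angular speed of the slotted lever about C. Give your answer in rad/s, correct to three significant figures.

1.05

ω = 3.267 rad/s (from 0.52 rev/s).
Crank pin A relative to C: A = (d + r cosθ, r sinθ); lever angle φ = atan2(r sinθ, d + r cosθ).
Differentiating tanφ: φ̇ = rω(d cosθ + r)/(d² + r² + 2dr cosθ).
d² + r² + 2dr cosθ = |CA|² = 0.088705 m²;  d cosθ + r = +0.20416 m.
|ω_lever| = |0.1391·3.267·+0.20416| / 0.088705 = 1.046 rad/s.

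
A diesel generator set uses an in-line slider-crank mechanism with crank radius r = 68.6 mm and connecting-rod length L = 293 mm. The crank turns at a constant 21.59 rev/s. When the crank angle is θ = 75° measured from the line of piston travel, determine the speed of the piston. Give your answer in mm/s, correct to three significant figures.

9550

ω = 2π·21.6 = 135.7 rad/s
For an in-line slider-crank, x = r cosθ + √(L² − r² sin²θ), so v = −rω sinθ·[1 + r cosθ/√(L² − r² sin²θ)].
With r = 0.0686 m, L = 0.293 m, θ = 75°: √(L² − r² sin²θ) = 0.28541 m.
v = −0.0686·135.7·0.96593·[1 + 0.0686·0.25882/0.28541] = -9.548 m/s.
|v| = 9.548 m/s = 9548 mm/s.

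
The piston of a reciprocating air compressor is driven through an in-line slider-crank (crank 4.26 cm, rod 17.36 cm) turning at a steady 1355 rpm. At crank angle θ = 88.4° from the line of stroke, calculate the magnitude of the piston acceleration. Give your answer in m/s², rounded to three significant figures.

ω = 2π·1355/60 = 141.9 rad/s
x(θ) = r cosθ + √(L² − r² sin²θ); with ω constant, a = ω²·d²x/dθ².
d²x/dθ² = −r cosθ − r²(cos2θ)/√u − r⁴ sin²2θ/(4u^{3/2}),  u = L² − r² sin²θ = 0.0283236 m².
Substituting r = 0.0426 m, L = 0.1736 m, θ = 88.4°: d²x/dθ² = +0.0095763 m.
a = ω²·d²x/dθ² = (141.9)²·(+0.0095763) = +192.81 m/s²;  |a| = 192.81 m/s².

193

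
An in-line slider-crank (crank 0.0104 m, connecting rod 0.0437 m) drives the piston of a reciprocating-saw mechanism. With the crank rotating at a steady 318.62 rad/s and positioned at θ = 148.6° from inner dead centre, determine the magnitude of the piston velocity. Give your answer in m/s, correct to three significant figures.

ω = 318.6 rad/s
For an in-line slider-crank, x = r cosθ + √(L² − r² sin²θ), so v = −rω sinθ·[1 + r cosθ/√(L² − r² sin²θ)].
With r = 0.0104 m, L = 0.0437 m, θ = 148.6°: √(L² − r² sin²θ) = 0.043363 m.
v = −0.0104·318.6·0.52101·[1 + 0.0104·-0.85355/0.043363] = -1.373 m/s.
|v| = 1.373 m/s.

1.37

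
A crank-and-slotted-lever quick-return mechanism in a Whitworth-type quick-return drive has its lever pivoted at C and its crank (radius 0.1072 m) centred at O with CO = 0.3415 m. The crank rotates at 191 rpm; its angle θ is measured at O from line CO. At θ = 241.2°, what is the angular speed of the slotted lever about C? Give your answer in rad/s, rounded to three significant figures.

ω = 20 rad/s (from 191 rpm).
Crank pin A relative to C: A = (d + r cosθ, r sinθ); lever angle φ = atan2(r sinθ, d + r cosθ).
Differentiating tanφ: φ̇ = rω(d cosθ + r)/(d² + r² + 2dr cosθ).
d² + r² + 2dr cosθ = |CA|² = 0.0928412 m²;  d cosθ + r = -0.057319 m.
|ω_lever| = |0.1072·20·-0.057319| / 0.0928412 = 1.3238 rad/s.

1.32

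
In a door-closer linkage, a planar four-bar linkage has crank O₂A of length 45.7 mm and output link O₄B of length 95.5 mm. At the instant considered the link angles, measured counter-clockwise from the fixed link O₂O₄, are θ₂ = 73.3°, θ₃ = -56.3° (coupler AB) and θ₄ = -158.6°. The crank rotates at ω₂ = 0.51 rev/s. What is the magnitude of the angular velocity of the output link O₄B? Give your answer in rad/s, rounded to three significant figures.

ω₂ = 3.204 rad/s (from 0.51 rev/s).
Differentiating the loop-closure r₂e^{iθ₂}+r₃e^{iθ₃}=r₁+r₄e^{iθ₄} gives r₂ω₂e^{iθ₂}+r₃ω₃e^{iθ₃}=r₄ω₄e^{iθ₄}.
Eliminating the other unknown: ω₄ = r₂ω₂ sin(θ₂−θ₃) / [r₄ sin(θ₄−θ₃)].
Numerator sine = +0.77051; denominator sine = -0.97705.
Result = 0.0457·3.204·(+0.77051) / (0.0955·(-0.97705)) = -1.2093 rad/s; magnitude 1.2093 rad/s.

1.21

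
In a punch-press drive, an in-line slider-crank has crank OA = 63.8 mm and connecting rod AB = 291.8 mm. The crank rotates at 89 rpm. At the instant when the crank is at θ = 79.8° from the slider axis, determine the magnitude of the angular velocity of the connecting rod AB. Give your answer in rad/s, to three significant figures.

ω = 9.32 rad/s (converted from 89 rpm).
The rod makes angle φ with the slider axis where L sinφ = r sinθ; differentiating, L cosφ·φ̇ = r ω cosθ.
L cosφ = √(L² − r² sin²θ) = 0.28496 m.
|ω_rod| = r ω |cosθ| / √(L² − r² sin²θ) = 0.0638·9.32·0.17708/0.28496 = 0.36951 rad/s.

0.370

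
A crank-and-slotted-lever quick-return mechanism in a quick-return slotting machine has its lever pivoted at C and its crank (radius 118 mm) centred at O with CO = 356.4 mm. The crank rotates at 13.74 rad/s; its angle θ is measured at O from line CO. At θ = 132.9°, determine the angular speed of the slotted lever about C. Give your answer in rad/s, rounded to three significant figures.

2.41

ω = 13.74 rad/s
Crank pin A relative to C: A = (d + r cosθ, r sinθ); lever angle φ = atan2(r sinθ, d + r cosθ).
Differentiating tanφ: φ̇ = rω(d cosθ + r)/(d² + r² + 2dr cosθ).
d² + r² + 2dr cosθ = |CA|² = 0.0836893 m²;  d cosθ + r = -0.12461 m.
|ω_lever| = |0.118·13.74·-0.12461| / 0.0836893 = 2.4141 rad/s.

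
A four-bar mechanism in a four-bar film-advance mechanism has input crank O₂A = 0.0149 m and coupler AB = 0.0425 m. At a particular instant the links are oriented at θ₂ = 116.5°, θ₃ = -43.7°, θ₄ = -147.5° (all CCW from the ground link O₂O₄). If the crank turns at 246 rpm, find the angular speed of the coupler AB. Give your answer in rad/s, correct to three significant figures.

ω₂ = 25.76 rad/s (from 246 rpm).
Differentiating the loop-closure r₂e^{iθ₂}+r₃e^{iθ₃}=r₁+r₄e^{iθ₄} gives r₂ω₂e^{iθ₂}+r₃ω₃e^{iθ₃}=r₄ω₄e^{iθ₄}.
Eliminating the other unknown: ω₃ = r₂ω₂ sin(θ₄−θ₂) / [r₃ sin(θ₃−θ₄)].
Numerator sine = +0.99452; denominator sine = +0.97113.
Result = 0.0149·25.76·(+0.99452) / (0.0425·(+0.97113)) = +9.249 rad/s; magnitude 9.249 rad/s.

9.25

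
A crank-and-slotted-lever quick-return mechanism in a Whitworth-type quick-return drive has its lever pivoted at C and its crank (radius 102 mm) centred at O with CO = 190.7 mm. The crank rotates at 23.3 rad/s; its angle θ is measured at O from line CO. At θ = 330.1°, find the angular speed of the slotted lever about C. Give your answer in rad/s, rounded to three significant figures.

ω = 23.3 rad/s
Crank pin A relative to C: A = (d + r cosθ, r sinθ); lever angle φ = atan2(r sinθ, d + r cosθ).
Differentiating tanφ: φ̇ = rω(d cosθ + r)/(d² + r² + 2dr cosθ).
d² + r² + 2dr cosθ = |CA|² = 0.0804952 m²;  d cosθ + r = +0.26732 m.
|ω_lever| = |0.102·23.3·+0.26732| / 0.0804952 = 7.8925 rad/s.

7.89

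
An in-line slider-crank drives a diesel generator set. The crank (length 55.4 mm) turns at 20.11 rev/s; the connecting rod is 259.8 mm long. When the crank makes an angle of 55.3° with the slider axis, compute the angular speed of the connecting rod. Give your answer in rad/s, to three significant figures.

15.6

ω = 126.4 rad/s (converted from 20.11 rev/s).
The rod makes angle φ with the slider axis where L sinφ = r sinθ; differentiating, L cosφ·φ̇ = r ω cosθ.
L cosφ = √(L² − r² sin²θ) = 0.25578 m.
|ω_rod| = r ω |cosθ| / √(L² − r² sin²θ) = 0.0554·126.4·0.56928/0.25578 = 15.58 rad/s.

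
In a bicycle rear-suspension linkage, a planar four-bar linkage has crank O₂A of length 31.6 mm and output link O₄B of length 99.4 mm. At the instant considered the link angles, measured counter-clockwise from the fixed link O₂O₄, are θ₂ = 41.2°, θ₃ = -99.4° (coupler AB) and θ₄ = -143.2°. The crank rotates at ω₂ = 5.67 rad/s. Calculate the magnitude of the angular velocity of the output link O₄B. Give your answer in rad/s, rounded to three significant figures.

1.65

ω₂ = 5.67 rad/s
Differentiating the loop-closure r₂e^{iθ₂}+r₃e^{iθ₃}=r₁+r₄e^{iθ₄} gives r₂ω₂e^{iθ₂}+r₃ω₃e^{iθ₃}=r₄ω₄e^{iθ₄}.
Eliminating the other unknown: ω₄ = r₂ω₂ sin(θ₂−θ₃) / [r₄ sin(θ₄−θ₃)].
Numerator sine = +0.63473; denominator sine = -0.69214.
Result = 0.0316·5.67·(+0.63473) / (0.0994·(-0.69214)) = -1.653 rad/s; magnitude 1.653 rad/s.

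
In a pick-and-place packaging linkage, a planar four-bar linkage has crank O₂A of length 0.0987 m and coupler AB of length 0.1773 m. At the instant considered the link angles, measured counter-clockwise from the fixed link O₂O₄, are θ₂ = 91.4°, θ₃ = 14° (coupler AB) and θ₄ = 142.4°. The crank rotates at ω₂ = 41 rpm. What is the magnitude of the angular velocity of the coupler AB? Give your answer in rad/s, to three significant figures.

2.37

ω₂ = 4.294 rad/s (from 41 rpm).
Differentiating the loop-closure r₂e^{iθ₂}+r₃e^{iθ₃}=r₁+r₄e^{iθ₄} gives r₂ω₂e^{iθ₂}+r₃ω₃e^{iθ₃}=r₄ω₄e^{iθ₄}.
Eliminating the other unknown: ω₃ = r₂ω₂ sin(θ₄−θ₂) / [r₃ sin(θ₃−θ₄)].
Numerator sine = +0.77715; denominator sine = -0.78369.
Result = 0.0987·4.294·(+0.77715) / (0.1773·(-0.78369)) = -2.3702 rad/s; magnitude 2.3702 rad/s.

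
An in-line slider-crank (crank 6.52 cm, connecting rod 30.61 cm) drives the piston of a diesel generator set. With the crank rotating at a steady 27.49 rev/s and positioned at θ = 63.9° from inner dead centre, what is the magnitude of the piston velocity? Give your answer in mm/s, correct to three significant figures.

ω = 2π·27.5 = 172.7 rad/s
For an in-line slider-crank, x = r cosθ + √(L² − r² sin²θ), so v = −rω sinθ·[1 + r cosθ/√(L² − r² sin²θ)].
With r = 0.0652 m, L = 0.3061 m, θ = 63.9°: √(L² − r² sin²θ) = 0.30045 m.
v = −0.0652·172.7·0.89803·[1 + 0.0652·0.43994/0.30045] = -11.079 m/s.
|v| = 11.079 m/s = 11079 mm/s.

11100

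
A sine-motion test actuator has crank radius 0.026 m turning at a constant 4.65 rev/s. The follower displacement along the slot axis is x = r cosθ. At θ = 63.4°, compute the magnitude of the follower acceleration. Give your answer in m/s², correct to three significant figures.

9.94

ω = 29.22 rad/s (from 4.65 rev/s).
x = r cosθ ⇒ ẍ = −rω² cosθ (ω constant).
|a| = rω²|cosθ| = 0.026·(29.22)²·|cos 63.4°| = 9.9376 m/s².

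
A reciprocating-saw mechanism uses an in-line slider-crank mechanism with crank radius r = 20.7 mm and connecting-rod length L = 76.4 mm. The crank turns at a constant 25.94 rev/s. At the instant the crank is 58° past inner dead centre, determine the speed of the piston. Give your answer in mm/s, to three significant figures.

3280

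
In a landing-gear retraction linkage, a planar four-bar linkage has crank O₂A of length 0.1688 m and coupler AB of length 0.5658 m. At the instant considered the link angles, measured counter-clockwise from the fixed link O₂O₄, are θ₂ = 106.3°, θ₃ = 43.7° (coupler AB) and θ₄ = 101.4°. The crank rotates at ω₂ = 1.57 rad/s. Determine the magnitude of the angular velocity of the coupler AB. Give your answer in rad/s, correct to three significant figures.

0.0473

ω₂ = 1.57 rad/s
Differentiating the loop-closure r₂e^{iθ₂}+r₃e^{iθ₃}=r₁+r₄e^{iθ₄} gives r₂ω₂e^{iθ₂}+r₃ω₃e^{iθ₃}=r₄ω₄e^{iθ₄}.
Eliminating the other unknown: ω₃ = r₂ω₂ sin(θ₄−θ₂) / [r₃ sin(θ₃−θ₄)].
Numerator sine = -0.08542; denominator sine = -0.84526.
Result = 0.1688·1.57·(-0.08542) / (0.5658·(-0.84526)) = +0.047333 rad/s; magnitude 0.047333 rad/s.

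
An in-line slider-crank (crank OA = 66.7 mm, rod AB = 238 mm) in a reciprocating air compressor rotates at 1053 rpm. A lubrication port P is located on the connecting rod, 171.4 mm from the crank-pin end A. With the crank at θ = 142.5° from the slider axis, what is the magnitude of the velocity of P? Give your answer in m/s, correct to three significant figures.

4.09

ω = 110.3 rad/s.  Crank-pin speed |V_A| = rω = 7.355 m/s, perpendicular to OA.
Rod angle: sinφ = −(r/L) sinθ ⇒ φ = -9.823°; ω_rod = −rω cosθ/√(L²−r²sin²θ) = +24.882 rad/s.
V_P = V_A + ω_rod × AP, with AP = 0.1714 m along the rod.
Components: V_Px = −rω sinθ − a·ω_rod·sinφ = -3.7498 m/s;  V_Py = rω cosθ + a·ω_rod·cosφ = -1.6329 m/s.
|V_P| = √(V_Px² + V_Py²) = 4.0899 m/s.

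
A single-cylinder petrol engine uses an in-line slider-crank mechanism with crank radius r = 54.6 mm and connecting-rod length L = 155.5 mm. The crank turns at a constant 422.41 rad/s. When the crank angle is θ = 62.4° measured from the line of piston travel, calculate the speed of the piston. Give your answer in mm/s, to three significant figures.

ω = 422.4 rad/s
For an in-line slider-crank, x = r cosθ + √(L² − r² sin²θ), so v = −rω sinθ·[1 + r cosθ/√(L² − r² sin²θ)].
With r = 0.0546 m, L = 0.1555 m, θ = 62.4°: √(L² − r² sin²θ) = 0.14778 m.
v = −0.0546·422.4·0.88620·[1 + 0.0546·0.46330/0.14778] = -23.938 m/s.
|v| = 23.938 m/s = 23938 mm/s.

23900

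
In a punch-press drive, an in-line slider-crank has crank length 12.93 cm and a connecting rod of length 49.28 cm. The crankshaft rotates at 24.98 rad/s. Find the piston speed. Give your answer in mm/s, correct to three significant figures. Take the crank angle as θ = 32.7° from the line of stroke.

2130

ω = 24.98 rad/s
For an in-line slider-crank, x = r cosθ + √(L² − r² sin²θ), so v = −rω sinθ·[1 + r cosθ/√(L² − r² sin²θ)].
With r = 0.1293 m, L = 0.4928 m, θ = 32.7°: √(L² − r² sin²θ) = 0.48782 m.
v = −0.1293·24.98·0.54024·[1 + 0.1293·0.84151/0.48782] = -2.1341 m/s.
|v| = 2.1341 m/s = 2134.1 mm/s.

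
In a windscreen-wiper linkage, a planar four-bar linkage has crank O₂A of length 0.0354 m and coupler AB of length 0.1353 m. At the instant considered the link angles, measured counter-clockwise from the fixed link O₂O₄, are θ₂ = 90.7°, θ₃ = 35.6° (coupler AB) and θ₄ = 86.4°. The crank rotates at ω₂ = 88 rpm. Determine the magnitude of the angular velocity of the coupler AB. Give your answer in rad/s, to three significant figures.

ω₂ = 9.215 rad/s (from 88 rpm).
Differentiating the loop-closure r₂e^{iθ₂}+r₃e^{iθ₃}=r₁+r₄e^{iθ₄} gives r₂ω₂e^{iθ₂}+r₃ω₃e^{iθ₃}=r₄ω₄e^{iθ₄}.
Eliminating the other unknown: ω₃ = r₂ω₂ sin(θ₄−θ₂) / [r₃ sin(θ₃−θ₄)].
Numerator sine = -0.07498; denominator sine = -0.77494.
Result = 0.0354·9.215·(-0.07498) / (0.1353·(-0.77494)) = +0.23328 rad/s; magnitude 0.23328 rad/s.

0.233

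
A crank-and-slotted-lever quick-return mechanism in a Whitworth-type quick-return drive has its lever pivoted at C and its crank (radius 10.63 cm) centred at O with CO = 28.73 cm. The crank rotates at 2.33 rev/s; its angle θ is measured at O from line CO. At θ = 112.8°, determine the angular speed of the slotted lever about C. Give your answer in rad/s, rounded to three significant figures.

0.112

ω = 14.64 rad/s (from 2.33 rev/s).
Crank pin A relative to C: A = (d + r cosθ, r sinθ); lever angle φ = atan2(r sinθ, d + r cosθ).
Differentiating tanφ: φ̇ = rω(d cosθ + r)/(d² + r² + 2dr cosθ).
d² + r² + 2dr cosθ = |CA|² = 0.0701715 m²;  d cosθ + r = -0.0050332 m.
|ω_lever| = |0.1063·14.64·-0.0050332| / 0.0701715 = 0.11162 rad/s.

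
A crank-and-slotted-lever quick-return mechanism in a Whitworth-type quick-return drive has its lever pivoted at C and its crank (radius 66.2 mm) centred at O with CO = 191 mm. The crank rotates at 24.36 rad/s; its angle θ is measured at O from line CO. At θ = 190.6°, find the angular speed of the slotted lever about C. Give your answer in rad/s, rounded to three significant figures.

12.2

ω = 24.36 rad/s
Crank pin A relative to C: A = (d + r cosθ, r sinθ); lever angle φ = atan2(r sinθ, d + r cosθ).
Differentiating tanφ: φ̇ = rω(d cosθ + r)/(d² + r² + 2dr cosθ).
d² + r² + 2dr cosθ = |CA|² = 0.0160066 m²;  d cosθ + r = -0.12154 m.
|ω_lever| = |0.0662·24.36·-0.12154| / 0.0160066 = 12.245 rad/s.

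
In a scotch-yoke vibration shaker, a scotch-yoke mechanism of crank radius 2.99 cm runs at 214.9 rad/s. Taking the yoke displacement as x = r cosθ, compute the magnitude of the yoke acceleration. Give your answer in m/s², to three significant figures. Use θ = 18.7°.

1310

ω = 214.9 rad/s
x = r cosθ ⇒ ẍ = −rω² cosθ (ω constant).
|a| = rω²|cosθ| = 0.0299·(214.9)²·|cos 18.7°| = 1307.9 m/s².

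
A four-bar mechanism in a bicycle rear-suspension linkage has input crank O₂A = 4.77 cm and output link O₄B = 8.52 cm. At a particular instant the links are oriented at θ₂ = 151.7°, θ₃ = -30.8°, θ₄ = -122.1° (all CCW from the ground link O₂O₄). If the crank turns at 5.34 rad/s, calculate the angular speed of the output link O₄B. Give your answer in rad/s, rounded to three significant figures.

ω₂ = 5.34 rad/s
Differentiating the loop-closure r₂e^{iθ₂}+r₃e^{iθ₃}=r₁+r₄e^{iθ₄} gives r₂ω₂e^{iθ₂}+r₃ω₃e^{iθ₃}=r₄ω₄e^{iθ₄}.
Eliminating the other unknown: ω₄ = r₂ω₂ sin(θ₂−θ₃) / [r₄ sin(θ₄−θ₃)].
Numerator sine = -0.04362; denominator sine = -0.99974.
Result = 0.0477·5.34·(-0.04362) / (0.0852·(-0.99974)) = +0.13044 rad/s; magnitude 0.13044 rad/s.

0.130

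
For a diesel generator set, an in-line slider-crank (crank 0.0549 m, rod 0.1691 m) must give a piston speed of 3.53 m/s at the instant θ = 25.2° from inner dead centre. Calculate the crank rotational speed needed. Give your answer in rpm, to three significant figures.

1110

For an in-line slider-crank, |v_piston| = rω|sinθ|·[1 + r cosθ/√(L² − r² sin²θ)].
With r = 0.0549 m, L = 0.1691 m, θ = 25.2°: the bracketed kinematic factor |dx/dθ| = 0.030309 m.
ω = v/|dx/dθ| = 3.53/0.030309 = 116.47 rad/s.
N = 60ω/(2π) = 1112.2 rpm.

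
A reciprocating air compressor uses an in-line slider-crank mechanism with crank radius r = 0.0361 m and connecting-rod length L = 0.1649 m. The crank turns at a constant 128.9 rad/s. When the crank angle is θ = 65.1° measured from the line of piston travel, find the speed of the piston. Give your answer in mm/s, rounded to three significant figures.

4620

ω = 128.9 rad/s
For an in-line slider-crank, x = r cosθ + √(L² − r² sin²θ), so v = −rω sinθ·[1 + r cosθ/√(L² − r² sin²θ)].
With r = 0.0361 m, L = 0.1649 m, θ = 65.1°: √(L² − r² sin²θ) = 0.16162 m.
v = −0.0361·128.9·0.90704·[1 + 0.0361·0.42104/0.16162] = -4.6177 m/s.
|v| = 4.6177 m/s = 4617.7 mm/s.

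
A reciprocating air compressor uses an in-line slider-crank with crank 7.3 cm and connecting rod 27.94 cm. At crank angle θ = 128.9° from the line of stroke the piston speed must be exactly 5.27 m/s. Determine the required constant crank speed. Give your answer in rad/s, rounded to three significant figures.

111

For an in-line slider-crank, |v_piston| = rω|sinθ|·[1 + r cosθ/√(L² − r² sin²θ)].
With r = 0.073 m, L = 0.2794 m, θ = 128.9°: the bracketed kinematic factor |dx/dθ| = 0.047292 m.
ω = v/|dx/dθ| = 5.27/0.047292 = 111.44 rad/s.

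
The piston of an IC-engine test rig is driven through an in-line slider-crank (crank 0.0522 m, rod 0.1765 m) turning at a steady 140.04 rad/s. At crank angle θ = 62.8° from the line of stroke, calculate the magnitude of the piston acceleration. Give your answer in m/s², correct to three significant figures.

290

ω = 140 rad/s
x(θ) = r cosθ + √(L² − r² sin²θ); with ω constant, a = ω²·d²x/dθ².
d²x/dθ² = −r cosθ − r²(cos2θ)/√u − r⁴ sin²2θ/(4u^{3/2}),  u = L² − r² sin²θ = 0.0289967 m².
Substituting r = 0.0522 m, L = 0.1765 m, θ = 62.8°: d²x/dθ² = -0.014794 m.
a = ω²·d²x/dθ² = (140)²·(-0.014794) = -290.13 m/s²;  |a| = 290.13 m/s².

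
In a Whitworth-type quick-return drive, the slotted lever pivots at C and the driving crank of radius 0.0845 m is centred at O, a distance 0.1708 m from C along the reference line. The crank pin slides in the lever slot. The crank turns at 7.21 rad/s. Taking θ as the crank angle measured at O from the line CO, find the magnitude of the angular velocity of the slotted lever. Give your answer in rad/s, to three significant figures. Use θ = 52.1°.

ω = 7.21 rad/s
Crank pin A relative to C: A = (d + r cosθ, r sinθ); lever angle φ = atan2(r sinθ, d + r cosθ).
Differentiating tanφ: φ̇ = rω(d cosθ + r)/(d² + r² + 2dr cosθ).
d² + r² + 2dr cosθ = |CA|² = 0.0540444 m²;  d cosθ + r = +0.18942 m.
|ω_lever| = |0.0845·7.21·+0.18942| / 0.0540444 = 2.1353 rad/s.

2.14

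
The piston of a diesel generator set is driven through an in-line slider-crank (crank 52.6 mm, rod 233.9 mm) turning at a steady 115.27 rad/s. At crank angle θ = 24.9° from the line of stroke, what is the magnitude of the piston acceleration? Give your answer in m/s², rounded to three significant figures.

737

ω = 115.3 rad/s
x(θ) = r cosθ + √(L² − r² sin²θ); with ω constant, a = ω²·d²x/dθ².
d²x/dθ² = −r cosθ − r²(cos2θ)/√u − r⁴ sin²2θ/(4u^{3/2}),  u = L² − r² sin²θ = 0.0542187 m².
Substituting r = 0.0526 m, L = 0.2339 m, θ = 24.9°: d²x/dθ² = -0.055468 m.
a = ω²·d²x/dθ² = (115.3)²·(-0.055468) = -737.02 m/s²;  |a| = 737.02 m/s².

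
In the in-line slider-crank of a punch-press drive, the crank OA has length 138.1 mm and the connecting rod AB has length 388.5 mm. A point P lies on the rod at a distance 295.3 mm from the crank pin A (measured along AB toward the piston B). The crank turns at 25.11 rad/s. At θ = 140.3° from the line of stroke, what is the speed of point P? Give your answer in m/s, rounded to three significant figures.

ω = 25.11 rad/s.  Crank-pin speed |V_A| = rω = 3.4677 m/s, perpendicular to OA.
Rod angle: sinφ = −(r/L) sinθ ⇒ φ = -13.124°; ω_rod = −rω cosθ/√(L²−r²sin²θ) = +7.0517 rad/s.
V_P = V_A + ω_rod × AP, with AP = 0.2953 m along the rod.
Components: V_Px = −rω sinθ − a·ω_rod·sinφ = -1.7422 m/s;  V_Py = rω cosθ + a·ω_rod·cosφ = -0.64005 m/s.
|V_P| = √(V_Px² + V_Py²) = 1.8561 m/s.

1.86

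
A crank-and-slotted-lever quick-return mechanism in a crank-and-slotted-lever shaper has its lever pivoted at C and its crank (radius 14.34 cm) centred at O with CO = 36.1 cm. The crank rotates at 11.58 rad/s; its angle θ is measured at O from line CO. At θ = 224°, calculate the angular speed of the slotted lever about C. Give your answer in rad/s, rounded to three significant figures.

2.53

ω = 11.58 rad/s
Crank pin A relative to C: A = (d + r cosθ, r sinθ); lever angle φ = atan2(r sinθ, d + r cosθ).
Differentiating tanφ: φ̇ = rω(d cosθ + r)/(d² + r² + 2dr cosθ).
d² + r² + 2dr cosθ = |CA|² = 0.0764079 m²;  d cosθ + r = -0.11628 m.
|ω_lever| = |0.1434·11.58·-0.11628| / 0.0764079 = 2.5271 rad/s.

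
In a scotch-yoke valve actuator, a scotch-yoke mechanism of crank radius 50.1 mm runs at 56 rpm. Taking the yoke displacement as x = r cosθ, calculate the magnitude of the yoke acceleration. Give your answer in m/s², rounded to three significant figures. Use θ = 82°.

ω = 5.864 rad/s (from 56 rpm).
x = r cosθ ⇒ ẍ = −rω² cosθ (ω constant).
|a| = rω²|cosθ| = 0.0501·(5.864)²·|cos 82°| = 0.23979 m/s².

0.240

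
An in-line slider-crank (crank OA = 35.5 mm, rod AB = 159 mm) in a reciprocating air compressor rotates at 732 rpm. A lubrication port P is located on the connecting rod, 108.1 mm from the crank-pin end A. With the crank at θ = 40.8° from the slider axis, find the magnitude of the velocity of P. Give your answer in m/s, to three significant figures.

ω = 76.65 rad/s.  Crank-pin speed |V_A| = rω = 2.7212 m/s, perpendicular to OA.
Rod angle: sinφ = −(r/L) sinθ ⇒ φ = -8.389°; ω_rod = −rω cosθ/√(L²−r²sin²θ) = -13.096 rad/s.
V_P = V_A + ω_rod × AP, with AP = 0.1081 m along the rod.
Components: V_Px = −rω sinθ − a·ω_rod·sinφ = -1.9847 m/s;  V_Py = rω cosθ + a·ω_rod·cosφ = +0.65945 m/s.
|V_P| = √(V_Px² + V_Py²) = 2.0913 m/s.

2.09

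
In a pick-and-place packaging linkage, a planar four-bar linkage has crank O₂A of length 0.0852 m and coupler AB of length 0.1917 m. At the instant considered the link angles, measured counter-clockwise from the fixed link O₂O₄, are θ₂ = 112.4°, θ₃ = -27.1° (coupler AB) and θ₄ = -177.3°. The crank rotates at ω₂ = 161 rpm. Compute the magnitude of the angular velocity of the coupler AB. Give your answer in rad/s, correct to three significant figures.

ω₂ = 16.86 rad/s (from 161 rpm).
Differentiating the loop-closure r₂e^{iθ₂}+r₃e^{iθ₃}=r₁+r₄e^{iθ₄} gives r₂ω₂e^{iθ₂}+r₃ω₃e^{iθ₃}=r₄ω₄e^{iθ₄}.
Eliminating the other unknown: ω₃ = r₂ω₂ sin(θ₄−θ₂) / [r₃ sin(θ₃−θ₄)].
Numerator sine = +0.94147; denominator sine = +0.49697.
Result = 0.0852·16.86·(+0.94147) / (0.1917·(+0.49697)) = +14.195 rad/s; magnitude 14.195 rad/s.

14.2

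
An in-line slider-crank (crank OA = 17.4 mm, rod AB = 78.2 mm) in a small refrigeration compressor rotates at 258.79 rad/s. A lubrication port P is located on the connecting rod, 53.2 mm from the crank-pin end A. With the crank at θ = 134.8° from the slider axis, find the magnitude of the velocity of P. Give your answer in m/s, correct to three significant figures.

3.03

ω = 258.8 rad/s.  Crank-pin speed |V_A| = rω = 4.5029 m/s, perpendicular to OA.
Rod angle: sinφ = −(r/L) sinθ ⇒ φ = -9.084°; ω_rod = −rω cosθ/√(L²−r²sin²θ) = +41.09 rad/s.
V_P = V_A + ω_rod × AP, with AP = 0.0532 m along the rod.
Components: V_Px = −rω sinθ − a·ω_rod·sinφ = -2.85 m/s;  V_Py = rω cosθ + a·ω_rod·cosφ = -1.0144 m/s.
|V_P| = √(V_Px² + V_Py²) = 3.0252 m/s.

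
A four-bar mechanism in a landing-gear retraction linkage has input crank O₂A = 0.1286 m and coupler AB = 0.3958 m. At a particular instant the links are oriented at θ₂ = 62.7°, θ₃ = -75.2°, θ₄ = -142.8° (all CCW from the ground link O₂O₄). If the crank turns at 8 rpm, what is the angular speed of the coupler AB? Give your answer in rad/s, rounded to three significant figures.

ω₂ = 0.8378 rad/s (from 8 rpm).
Differentiating the loop-closure r₂e^{iθ₂}+r₃e^{iθ₃}=r₁+r₄e^{iθ₄} gives r₂ω₂e^{iθ₂}+r₃ω₃e^{iθ₃}=r₄ω₄e^{iθ₄}.
Eliminating the other unknown: ω₃ = r₂ω₂ sin(θ₄−θ₂) / [r₃ sin(θ₃−θ₄)].
Numerator sine = +0.43051; denominator sine = +0.92455.
Result = 0.1286·0.8378·(+0.43051) / (0.3958·(+0.92455)) = +0.12675 rad/s; magnitude 0.12675 rad/s.

0.127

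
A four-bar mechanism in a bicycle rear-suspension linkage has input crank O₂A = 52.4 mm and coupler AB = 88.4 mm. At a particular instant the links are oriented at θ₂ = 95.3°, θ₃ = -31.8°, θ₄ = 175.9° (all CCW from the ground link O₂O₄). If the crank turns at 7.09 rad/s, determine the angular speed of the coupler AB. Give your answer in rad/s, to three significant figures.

8.92

ω₂ = 7.09 rad/s
Differentiating the loop-closure r₂e^{iθ₂}+r₃e^{iθ₃}=r₁+r₄e^{iθ₄} gives r₂ω₂e^{iθ₂}+r₃ω₃e^{iθ₃}=r₄ω₄e^{iθ₄}.
Eliminating the other unknown: ω₃ = r₂ω₂ sin(θ₄−θ₂) / [r₃ sin(θ₃−θ₄)].
Numerator sine = +0.98657; denominator sine = +0.46484.
Result = 0.0524·7.09·(+0.98657) / (0.0884·(+0.46484)) = +8.9197 rad/s; magnitude 8.9197 rad/s.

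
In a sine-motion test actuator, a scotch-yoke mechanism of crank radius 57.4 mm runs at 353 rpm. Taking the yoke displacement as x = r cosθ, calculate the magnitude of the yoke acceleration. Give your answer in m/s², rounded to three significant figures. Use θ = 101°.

15.0

ω = 36.97 rad/s (from 353 rpm).
x = r cosθ ⇒ ẍ = −rω² cosθ (ω constant).
|a| = rω²|cosθ| = 0.0574·(36.97)²·|cos 101°| = 14.966 m/s².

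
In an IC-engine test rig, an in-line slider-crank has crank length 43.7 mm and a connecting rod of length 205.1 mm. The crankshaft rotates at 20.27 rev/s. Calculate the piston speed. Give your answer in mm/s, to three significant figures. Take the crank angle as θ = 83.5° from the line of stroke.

ω = 2π·20.3 = 127.4 rad/s
For an in-line slider-crank, x = r cosθ + √(L² − r² sin²θ), so v = −rω sinθ·[1 + r cosθ/√(L² − r² sin²θ)].
With r = 0.0437 m, L = 0.2051 m, θ = 83.5°: √(L² − r² sin²θ) = 0.20045 m.
v = −0.0437·127.4·0.99357·[1 + 0.0437·0.11320/0.20045] = -5.6663 m/s.
|v| = 5.6663 m/s = 5666.3 mm/s.

5670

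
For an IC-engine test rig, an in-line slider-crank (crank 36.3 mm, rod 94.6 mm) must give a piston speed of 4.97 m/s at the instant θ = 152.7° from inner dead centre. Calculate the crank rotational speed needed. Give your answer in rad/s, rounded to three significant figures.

457

For an in-line slider-crank, |v_piston| = rω|sinθ|·[1 + r cosθ/√(L² − r² sin²θ)].
With r = 0.0363 m, L = 0.0946 m, θ = 152.7°: the bracketed kinematic factor |dx/dθ| = 0.010882 m.
ω = v/|dx/dθ| = 4.97/0.010882 = 456.72 rad/s.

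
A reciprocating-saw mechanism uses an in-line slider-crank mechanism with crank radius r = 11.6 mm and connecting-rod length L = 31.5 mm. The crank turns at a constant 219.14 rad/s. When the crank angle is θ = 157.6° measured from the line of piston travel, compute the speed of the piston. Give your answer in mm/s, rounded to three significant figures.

ω = 219.1 rad/s
For an in-line slider-crank, x = r cosθ + √(L² − r² sin²θ), so v = −rω sinθ·[1 + r cosθ/√(L² − r² sin²θ)].
With r = 0.0116 m, L = 0.0315 m, θ = 157.6°: √(L² − r² sin²θ) = 0.031188 m.
v = −0.0116·219.1·0.38107·[1 + 0.0116·-0.92455/0.031188] = -0.63559 m/s.
|v| = 0.63559 m/s = 635.59 mm/s.

636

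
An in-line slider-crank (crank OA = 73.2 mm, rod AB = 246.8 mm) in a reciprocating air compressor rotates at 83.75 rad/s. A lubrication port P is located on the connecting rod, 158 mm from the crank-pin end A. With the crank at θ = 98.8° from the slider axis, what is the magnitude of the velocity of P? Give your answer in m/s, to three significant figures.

ω = 83.75 rad/s.  Crank-pin speed |V_A| = rω = 6.1305 m/s, perpendicular to OA.
Rod angle: sinφ = −(r/L) sinθ ⇒ φ = -17.044°; ω_rod = −rω cosθ/√(L²−r²sin²θ) = +3.9747 rad/s.
V_P = V_A + ω_rod × AP, with AP = 0.158 m along the rod.
Components: V_Px = −rω sinθ − a·ω_rod·sinφ = -5.8743 m/s;  V_Py = rω cosθ + a·ω_rod·cosφ = -0.33745 m/s.
|V_P| = √(V_Px² + V_Py²) = 5.8839 m/s.

5.88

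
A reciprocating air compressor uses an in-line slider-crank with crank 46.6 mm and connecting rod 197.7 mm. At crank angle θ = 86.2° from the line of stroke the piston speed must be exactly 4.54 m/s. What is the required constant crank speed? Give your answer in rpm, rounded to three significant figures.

918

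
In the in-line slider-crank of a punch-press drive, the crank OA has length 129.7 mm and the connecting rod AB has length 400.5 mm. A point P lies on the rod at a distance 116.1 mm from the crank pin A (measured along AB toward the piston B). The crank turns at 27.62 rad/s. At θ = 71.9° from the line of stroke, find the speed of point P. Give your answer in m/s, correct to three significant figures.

3.60

ω = 27.62 rad/s.  Crank-pin speed |V_A| = rω = 3.5823 m/s, perpendicular to OA.
Rod angle: sinφ = −(r/L) sinθ ⇒ φ = -17.928°; ω_rod = −rω cosθ/√(L²−r²sin²θ) = -2.9207 rad/s.
V_P = V_A + ω_rod × AP, with AP = 0.1161 m along the rod.
Components: V_Px = −rω sinθ − a·ω_rod·sinφ = -3.5094 m/s;  V_Py = rω cosθ + a·ω_rod·cosφ = +0.79031 m/s.
|V_P| = √(V_Px² + V_Py²) = 3.5973 m/s.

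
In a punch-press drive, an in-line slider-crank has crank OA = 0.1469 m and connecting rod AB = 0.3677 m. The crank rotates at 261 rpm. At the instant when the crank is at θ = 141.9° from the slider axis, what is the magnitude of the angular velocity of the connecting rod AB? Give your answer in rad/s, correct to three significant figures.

8.87

ω = 27.33 rad/s (converted from 261 rpm).
The rod makes angle φ with the slider axis where L sinφ = r sinθ; differentiating, L cosφ·φ̇ = r ω cosθ.
L cosφ = √(L² − r² sin²θ) = 0.35635 m.
|ω_rod| = r ω |cosθ| / √(L² − r² sin²θ) = 0.1469·27.33·0.78694/0.35635 = 8.8665 rad/s.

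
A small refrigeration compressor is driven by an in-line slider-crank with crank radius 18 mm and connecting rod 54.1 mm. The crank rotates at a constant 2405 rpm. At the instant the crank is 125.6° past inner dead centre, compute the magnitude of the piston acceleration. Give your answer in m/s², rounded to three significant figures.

781

ω = 2π·2405/60 = 251.9 rad/s
x(θ) = r cosθ + √(L² − r² sin²θ); with ω constant, a = ω²·d²x/dθ².
d²x/dθ² = −r cosθ − r²(cos2θ)/√u − r⁴ sin²2θ/(4u^{3/2}),  u = L² − r² sin²θ = 0.0027126 m².
Substituting r = 0.018 m, L = 0.0541 m, θ = 125.6°: d²x/dθ² = +0.012317 m.
a = ω²·d²x/dθ² = (251.9)²·(+0.012317) = +781.22 m/s²;  |a| = 781.22 m/s².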